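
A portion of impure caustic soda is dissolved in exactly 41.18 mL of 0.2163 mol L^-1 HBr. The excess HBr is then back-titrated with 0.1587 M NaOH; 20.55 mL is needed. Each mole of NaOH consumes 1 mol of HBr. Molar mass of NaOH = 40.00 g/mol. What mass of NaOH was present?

0.226 g

Total n(HBr) added = 0.2163 x 0.04118 = 0.008907 mol.
n(NaOH) used = 0.1587 x 0.02055 = 0.003261 mol, which equals the excess n(HBr).
So n(HBr) consumed by the sample = 0.008907 - 0.003261 = 0.005646 mol.
n(NaOH) = 0.005646 / 1 = 0.005646 mol.
mass = 0.005646 mol x 40.00 g/mol = 0.226 g.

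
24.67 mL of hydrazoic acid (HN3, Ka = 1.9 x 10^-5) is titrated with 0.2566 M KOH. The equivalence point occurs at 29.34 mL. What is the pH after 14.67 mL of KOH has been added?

4.72

14.67 mL is exactly half the equivalence volume (29.34/2), i.e. the half-equivalence point.
There, n(HA) = n(A^-), so pH = pKa = -log(1.9 x 10^-5) = 4.72.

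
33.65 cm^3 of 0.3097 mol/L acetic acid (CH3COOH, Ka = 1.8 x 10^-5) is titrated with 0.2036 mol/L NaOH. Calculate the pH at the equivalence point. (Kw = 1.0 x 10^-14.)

8.92

n(CH3COOH) = 0.3097 x 0.03365 = 0.01042 mol; V(NaOH) at equivalence = 0.01042/0.2036 = 0.05119 L.
At equivalence all the acid is converted to CH3COO-; total volume = 0.03365 + 0.05119 = 0.08484 L, so [CH3COO-] = 0.01042/0.08484 = 0.1228 M.
Kb = Kw/Ka = 1.0e-14 / 1.8 x 10^-5 = 5.56e-10.
[OH^-] = sqrt(Kb x [CH3COO-]) = sqrt(5.56e-10 x 0.1228) = 8.26e-6 M.
pOH = 5.08, so pH = 14.00 - 5.08 = 8.92.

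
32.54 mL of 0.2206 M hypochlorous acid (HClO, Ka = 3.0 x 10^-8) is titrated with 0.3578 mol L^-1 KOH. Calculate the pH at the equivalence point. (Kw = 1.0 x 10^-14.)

n(HClO) = 0.2206 x 0.03254 = 0.007178 mol; V(KOH) at equivalence = 0.007178/0.3578 = 0.02006 L.
At equivalence all the acid is converted to ClO-; total volume = 0.03254 + 0.02006 = 0.05260 L, so [ClO-] = 0.007178/0.05260 = 0.1365 M.
Kb = Kw/Ka = 1.0e-14 / 3.0 x 10^-8 = 3.33e-7.
[OH^-] = sqrt(Kb x [ClO-]) = sqrt(3.33e-7 x 0.1365) = 0.000213 M.
pOH = 3.67, so pH = 14.00 - 3.67 = 10.33.

10.33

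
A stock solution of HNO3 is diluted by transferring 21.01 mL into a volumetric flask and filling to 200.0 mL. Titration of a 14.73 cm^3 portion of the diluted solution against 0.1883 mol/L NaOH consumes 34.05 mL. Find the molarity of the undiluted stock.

4.14 M

n(NaOH) = 0.1883 x 0.03405 = 0.006412 mol.
n(HNO3) in the aliquot = 0.006412 mol.
[diluted HNO3] = 0.006412 / 0.01473 = 0.4353 M.
Dilution factor = 200.0/21.01 = 9.519, so [stock] = 0.4353 x 9.519 = 4.14 M.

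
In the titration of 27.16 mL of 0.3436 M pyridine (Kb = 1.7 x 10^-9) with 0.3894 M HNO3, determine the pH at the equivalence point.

n(C5H5N) = 0.3436 x 0.02716 = 0.009332 mol; V(HNO3) at equivalence = 0.009332/0.3894 = 0.02397 L.
At equivalence the base is fully converted to C5H5NH+; total volume = 0.05113 L, so [C5H5NH+] = 0.009332/0.05113 = 0.1825 M.
Ka(C5H5NH+) = Kw/Kb = 1.0e-14 / 1.7 x 10^-9 = 5.88e-6.
[H^+] = sqrt(Ka x [C5H5NH+]) = sqrt(5.88e-6 x 0.1825) = 0.00104 M.
pH = -log(0.00104) = 2.98.

2.98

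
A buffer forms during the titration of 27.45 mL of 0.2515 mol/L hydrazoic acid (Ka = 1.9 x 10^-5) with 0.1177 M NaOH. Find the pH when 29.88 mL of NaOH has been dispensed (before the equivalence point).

Initial n(HN3) = 0.2515 x 0.02745 = 0.006904 mol.
n(NaOH) added = 0.1177 x 0.02988 = 0.003517 mol, converting that many moles of HN3 to N3-.
Remaining n(HN3) = 0.003387 mol; n(N3-) = 0.003517 mol.
By Henderson-Hasselbalch, pH = pKa + log([A^-]/[HA]) = 4.72 + log(0.003517/0.003387) = 4.72 + (+0.02) = 4.74.

4.74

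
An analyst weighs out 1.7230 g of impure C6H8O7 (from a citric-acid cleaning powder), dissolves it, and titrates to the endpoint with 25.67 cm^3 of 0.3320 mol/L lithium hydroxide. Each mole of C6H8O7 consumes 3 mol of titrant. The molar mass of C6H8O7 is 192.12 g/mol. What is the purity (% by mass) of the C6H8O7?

n(LiOH) = 0.3320 x 0.02567 = 0.008522 mol.
n(C6H8O7) = 0.008522 / 3 = 0.002841 mol.
mass of C6H8O7 = 0.002841 x 192.12 = 0.5458 g.
% purity = 0.5458 / 1.7230 x 100 = 31.7%.

31.7%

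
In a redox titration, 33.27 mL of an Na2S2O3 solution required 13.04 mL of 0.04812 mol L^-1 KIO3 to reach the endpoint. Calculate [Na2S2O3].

n(KIO3) = 0.04812 x 0.01304 = 0.0006275 mol.
From the balanced equation, 1 mol KIO3 reacts with 6 mol Na2S2O3, so n(Na2S2O3) = 0.0006275 x 6/1 = 0.003765 mol.
[Na2S2O3] = 0.003765 / 0.03327 L = 0.113 M.

0.113 M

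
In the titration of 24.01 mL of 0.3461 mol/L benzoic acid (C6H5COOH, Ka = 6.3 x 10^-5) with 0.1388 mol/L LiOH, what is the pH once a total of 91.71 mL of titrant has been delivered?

n(acid) = 0.3461 x 0.02401 = 0.008310 mol; n(LiOH) added = 0.1388 x 0.09171 = 0.01273 mol.
Base is in excess by 0.01273 - 0.008310 = 0.004419 mol in a total volume of 0.1157 L.
[OH^-] = 0.004419/0.1157 = 0.03819 M, so pOH = 1.42 and pH = 14.00 - 1.42 = 12.58.

12.58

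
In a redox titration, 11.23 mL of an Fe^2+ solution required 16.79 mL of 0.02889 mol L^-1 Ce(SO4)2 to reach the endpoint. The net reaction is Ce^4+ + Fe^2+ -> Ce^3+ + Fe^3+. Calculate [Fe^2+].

0.0432 M

n(Ce(SO4)2) = 0.02889 x 0.01679 = 0.0004851 mol.
From the balanced equation, 1 mol Ce(SO4)2 reacts with 1 mol Fe^2+, so n(Fe^2+) = 0.0004851 x 1/1 = 0.0004851 mol.
[Fe^2+] = 0.0004851 / 0.01123 L = 0.0432 M.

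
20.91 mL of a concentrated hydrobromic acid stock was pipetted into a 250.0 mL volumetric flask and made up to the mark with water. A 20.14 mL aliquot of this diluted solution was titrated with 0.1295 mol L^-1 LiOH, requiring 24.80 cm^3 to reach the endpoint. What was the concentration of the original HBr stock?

n(LiOH) = 0.1295 x 0.02480 = 0.003212 mol.
n(HBr) in the aliquot = 0.003212 mol.
[diluted HBr] = 0.003212 / 0.02014 = 0.1595 M.
Dilution factor = 250.0/20.91 = 11.96, so [stock] = 0.1595 x 11.96 = 1.91 M.

1.91 M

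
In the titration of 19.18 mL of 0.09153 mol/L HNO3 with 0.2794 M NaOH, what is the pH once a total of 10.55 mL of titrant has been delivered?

12.60

n(acid) = 0.09153 x 0.01918 = 0.001756 mol; n(NaOH) added = 0.2794 x 0.01055 = 0.002948 mol.
Base is in excess by 0.002948 - 0.001756 = 0.001192 mol in a total volume of 0.02973 L.
[OH^-] = 0.001192/0.02973 = 0.04010 M, so pOH = 1.40 and pH = 14.00 - 1.40 = 12.60.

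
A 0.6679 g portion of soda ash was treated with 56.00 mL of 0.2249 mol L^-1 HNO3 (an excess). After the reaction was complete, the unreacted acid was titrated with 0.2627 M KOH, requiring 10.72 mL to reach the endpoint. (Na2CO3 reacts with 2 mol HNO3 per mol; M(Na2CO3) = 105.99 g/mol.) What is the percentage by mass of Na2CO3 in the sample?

77.6%

Total n(HNO3) added = 0.2249 x 0.05600 = 0.01259 mol.
n(KOH) used = 0.2627 x 0.01072 = 0.002816 mol, which equals the excess n(HNO3).
So n(HNO3) consumed by the sample = 0.01259 - 0.002816 = 0.009778 mol.
n(Na2CO3) = 0.009778 / 2 = 0.004889 mol.
mass Na2CO3 = 0.004889 x 105.99 = 0.5182 g, so %Na2CO3 = 0.5182/0.6679 x 100 = 77.6%.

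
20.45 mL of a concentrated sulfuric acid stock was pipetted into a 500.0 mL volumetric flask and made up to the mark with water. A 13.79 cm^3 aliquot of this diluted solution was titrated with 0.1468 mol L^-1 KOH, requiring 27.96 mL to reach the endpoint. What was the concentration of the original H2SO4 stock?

n(KOH) = 0.1468 x 0.02796 = 0.004105 mol.
n(H2SO4) in the aliquot = 0.004105 x 1/2 = 0.002052 mol.
[diluted H2SO4] = 0.002052 / 0.01379 = 0.1488 M.
Dilution factor = 500.0/20.45 = 24.45, so [stock] = 0.1488 x 24.45 = 3.64 M.

3.64 M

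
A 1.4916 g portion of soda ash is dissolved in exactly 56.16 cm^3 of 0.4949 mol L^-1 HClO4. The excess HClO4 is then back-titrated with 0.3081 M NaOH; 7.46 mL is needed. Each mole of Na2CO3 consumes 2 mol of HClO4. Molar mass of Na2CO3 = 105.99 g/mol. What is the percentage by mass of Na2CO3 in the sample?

90.6%

Total n(HClO4) added = 0.4949 x 0.05616 = 0.02779 mol.
n(NaOH) used = 0.3081 x 0.007460 = 0.002298 mol, which equals the excess n(HClO4).
So n(HClO4) consumed by the sample = 0.02779 - 0.002298 = 0.02550 mol.
n(Na2CO3) = 0.02550 / 2 = 0.01275 mol.
mass Na2CO3 = 0.01275 x 105.99 = 1.351 g, so %Na2CO3 = 1.351/1.4916 x 100 = 90.6%.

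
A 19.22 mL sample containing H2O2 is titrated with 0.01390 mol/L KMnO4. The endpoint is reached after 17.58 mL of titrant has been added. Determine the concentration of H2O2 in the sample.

0.0318 M

n(KMnO4) = 0.01390 x 0.01758 = 0.0002444 mol.
From the balanced equation, 2 mol KMnO4 reacts with 5 mol H2O2, so n(H2O2) = 0.0002444 x 5/2 = 0.0006109 mol.
[H2O2] = 0.0006109 / 0.01922 L = 0.0318 M.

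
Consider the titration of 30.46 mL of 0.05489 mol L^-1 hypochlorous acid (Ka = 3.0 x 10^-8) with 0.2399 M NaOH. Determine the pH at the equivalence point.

n(HClO) = 0.05489 x 0.03046 = 0.001672 mol; V(NaOH) at equivalence = 0.001672/0.2399 = 0.006969 L.
At equivalence all the acid is converted to ClO-; total volume = 0.03046 + 0.006969 = 0.03743 L, so [ClO-] = 0.001672/0.03743 = 0.04467 M.
Kb = Kw/Ka = 1.0e-14 / 3.0 x 10^-8 = 3.33e-7.
[OH^-] = sqrt(Kb x [ClO-]) = sqrt(3.33e-7 x 0.04467) = 0.000122 M.
pOH = 3.91, so pH = 14.00 - 3.91 = 10.09.

10.09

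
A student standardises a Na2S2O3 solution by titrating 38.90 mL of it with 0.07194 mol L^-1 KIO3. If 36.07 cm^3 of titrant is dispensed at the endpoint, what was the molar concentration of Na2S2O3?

0.400 M

n(KIO3) = 0.07194 x 0.03607 = 0.002595 mol.
From the balanced equation, 1 mol KIO3 reacts with 6 mol Na2S2O3, so n(Na2S2O3) = 0.002595 x 6/1 = 0.01557 mol.
[Na2S2O3] = 0.01557 / 0.03890 L = 0.400 M.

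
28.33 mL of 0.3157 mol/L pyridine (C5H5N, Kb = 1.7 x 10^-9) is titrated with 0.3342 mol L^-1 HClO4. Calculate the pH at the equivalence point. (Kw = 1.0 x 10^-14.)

3.01

n(C5H5N) = 0.3157 x 0.02833 = 0.008944 mol; V(HClO4) at equivalence = 0.008944/0.3342 = 0.02676 L.
At equivalence the base is fully converted to C5H5NH+; total volume = 0.05509 L, so [C5H5NH+] = 0.008944/0.05509 = 0.1623 M.
Ka(C5H5NH+) = Kw/Kb = 1.0e-14 / 1.7 x 10^-9 = 5.88e-6.
[H^+] = sqrt(Ka x [C5H5NH+]) = sqrt(5.88e-6 x 0.1623) = 0.000977 M.
pH = -log(0.000977) = 3.01.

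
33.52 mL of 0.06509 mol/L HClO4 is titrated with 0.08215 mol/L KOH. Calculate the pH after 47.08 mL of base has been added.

12.32

n(acid) = 0.06509 x 0.03352 = 0.002182 mol; n(KOH) added = 0.08215 x 0.04708 = 0.003868 mol.
Base is in excess by 0.003868 - 0.002182 = 0.001686 mol in a total volume of 0.08060 L.
[OH^-] = 0.001686/0.08060 = 0.02092 M, so pOH = 1.68 and pH = 14.00 - 1.68 = 12.32.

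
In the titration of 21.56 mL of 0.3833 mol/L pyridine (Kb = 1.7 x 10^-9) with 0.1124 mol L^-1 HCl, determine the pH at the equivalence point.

3.15

n(C5H5N) = 0.3833 x 0.02156 = 0.008264 mol; V(HCl) at equivalence = 0.008264/0.1124 = 0.07352 L.
At equivalence the base is fully converted to C5H5NH+; total volume = 0.09508 L, so [C5H5NH+] = 0.008264/0.09508 = 0.08691 M.
Ka(C5H5NH+) = Kw/Kb = 1.0e-14 / 1.7 x 10^-9 = 5.88e-6.
[H^+] = sqrt(Ka x [C5H5NH+]) = sqrt(5.88e-6 x 0.08691) = 0.000715 M.
pH = -log(0.000715) = 3.15.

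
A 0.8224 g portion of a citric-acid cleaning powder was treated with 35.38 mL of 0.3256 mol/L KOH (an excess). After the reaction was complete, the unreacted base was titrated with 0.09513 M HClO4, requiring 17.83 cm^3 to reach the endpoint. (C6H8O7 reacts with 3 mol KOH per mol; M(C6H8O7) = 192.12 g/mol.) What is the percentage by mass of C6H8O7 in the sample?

Total n(KOH) added = 0.3256 x 0.03538 = 0.01152 mol.
n(HClO4) used = 0.09513 x 0.01783 = 0.001696 mol, which equals the excess n(KOH).
So n(KOH) consumed by the sample = 0.01152 - 0.001696 = 0.009824 mol.
n(C6H8O7) = 0.009824 / 3 = 0.003275 mol.
mass C6H8O7 = 0.003275 x 192.12 = 0.6291 g, so %C6H8O7 = 0.6291/0.8224 x 100 = 76.5%.

76.5%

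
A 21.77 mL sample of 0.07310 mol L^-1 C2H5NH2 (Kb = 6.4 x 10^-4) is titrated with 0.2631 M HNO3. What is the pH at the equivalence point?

n(C2H5NH2) = 0.07310 x 0.02177 = 0.001591 mol; V(HNO3) at equivalence = 0.001591/0.2631 = 0.006049 L.
At equivalence the base is fully converted to C2H5NH3+; total volume = 0.02782 L, so [C2H5NH3+] = 0.001591/0.02782 = 0.05721 M.
Ka(C2H5NH3+) = Kw/Kb = 1.0e-14 / 6.4 x 10^-4 = 1.56e-11.
[H^+] = sqrt(Ka x [C2H5NH3+]) = sqrt(1.56e-11 x 0.05721) = 9.45e-7 M.
pH = -log(9.45e-7) = 6.02.

6.02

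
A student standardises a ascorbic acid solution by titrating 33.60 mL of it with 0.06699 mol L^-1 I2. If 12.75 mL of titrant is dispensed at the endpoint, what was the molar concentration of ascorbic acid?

0.0254 M

n(I2) = 0.06699 x 0.01275 = 0.0008541 mol.
From the balanced equation, 1 mol I2 reacts with 1 mol ascorbic acid, so n(ascorbic acid) = 0.0008541 x 1/1 = 0.0008541 mol.
[ascorbic acid] = 0.0008541 / 0.03360 L = 0.0254 M.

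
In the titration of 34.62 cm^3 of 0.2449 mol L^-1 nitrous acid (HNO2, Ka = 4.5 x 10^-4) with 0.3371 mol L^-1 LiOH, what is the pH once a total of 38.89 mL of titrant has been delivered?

n(acid) = 0.2449 x 0.03462 = 0.008478 mol; n(LiOH) added = 0.3371 x 0.03889 = 0.01311 mol.
Base is in excess by 0.01311 - 0.008478 = 0.004631 mol in a total volume of 0.07351 L.
[OH^-] = 0.004631/0.07351 = 0.06300 M, so pOH = 1.20 and pH = 14.00 - 1.20 = 12.80.

12.80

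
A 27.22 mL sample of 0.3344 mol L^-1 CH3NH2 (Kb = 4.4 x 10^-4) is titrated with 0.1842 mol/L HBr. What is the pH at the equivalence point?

n(CH3NH2) = 0.3344 x 0.02722 = 0.009102 mol; V(HBr) at equivalence = 0.009102/0.1842 = 0.04942 L.
At equivalence the base is fully converted to CH3NH3+; total volume = 0.07664 L, so [CH3NH3+] = 0.009102/0.07664 = 0.1188 M.
Ka(CH3NH3+) = Kw/Kb = 1.0e-14 / 4.4 x 10^-4 = 2.27e-11.
[H^+] = sqrt(Ka x [CH3NH3+]) = sqrt(2.27e-11 x 0.1188) = 1.64e-6 M.
pH = -log(1.64e-6) = 5.78.

5.78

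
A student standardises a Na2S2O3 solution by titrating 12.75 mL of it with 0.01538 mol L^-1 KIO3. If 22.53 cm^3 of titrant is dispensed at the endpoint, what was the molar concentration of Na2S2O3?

0.163 M

n(KIO3) = 0.01538 x 0.02253 = 0.0003465 mol.
From the balanced equation, 1 mol KIO3 reacts with 6 mol Na2S2O3, so n(Na2S2O3) = 0.0003465 x 6/1 = 0.002079 mol.
[Na2S2O3] = 0.002079 / 0.01275 L = 0.163 M.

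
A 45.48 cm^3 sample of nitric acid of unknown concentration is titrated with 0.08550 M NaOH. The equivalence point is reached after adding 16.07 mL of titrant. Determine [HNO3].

n(NaOH) delivered = 0.08550 x 0.01607 = 0.001374 mol.
For a 1:1 reaction, n(HNO3) = 0.001374 mol.
[HNO3] = 0.001374 mol / 0.04548 L = 0.0302 M.

0.0302 M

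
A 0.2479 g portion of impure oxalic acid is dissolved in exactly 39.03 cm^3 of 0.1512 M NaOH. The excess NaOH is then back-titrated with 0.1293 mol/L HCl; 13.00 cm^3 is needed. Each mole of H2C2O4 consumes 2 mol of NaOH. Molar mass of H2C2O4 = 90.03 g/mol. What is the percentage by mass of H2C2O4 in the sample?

76.6%

Total n(NaOH) added = 0.1512 x 0.03903 = 0.005901 mol.
n(HCl) used = 0.1293 x 0.01300 = 0.001681 mol, which equals the excess n(NaOH).
So n(NaOH) consumed by the sample = 0.005901 - 0.001681 = 0.004220 mol.
n(H2C2O4) = 0.004220 / 2 = 0.002110 mol.
mass H2C2O4 = 0.002110 x 90.03 = 0.1900 g, so %H2C2O4 = 0.1900/0.2479 x 100 = 76.6%.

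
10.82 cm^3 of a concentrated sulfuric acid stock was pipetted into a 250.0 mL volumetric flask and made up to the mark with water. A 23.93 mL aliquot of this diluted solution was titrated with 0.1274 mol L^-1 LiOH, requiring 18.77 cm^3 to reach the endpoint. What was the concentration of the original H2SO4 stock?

n(LiOH) = 0.1274 x 0.01877 = 0.002391 mol.
n(H2SO4) in the aliquot = 0.002391 x 1/2 = 0.001196 mol.
[diluted H2SO4] = 0.001196 / 0.02393 = 0.04996 M.
Dilution factor = 250.0/10.82 = 23.11, so [stock] = 0.04996 x 23.11 = 1.15 M.

1.15 M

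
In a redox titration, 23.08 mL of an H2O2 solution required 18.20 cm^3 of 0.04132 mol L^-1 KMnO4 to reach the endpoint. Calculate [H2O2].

n(KMnO4) = 0.04132 x 0.01820 = 0.0007520 mol.
From the balanced equation, 2 mol KMnO4 reacts with 5 mol H2O2, so n(H2O2) = 0.0007520 x 5/2 = 0.001880 mol.
[H2O2] = 0.001880 / 0.02308 L = 0.0815 M.

0.0815 M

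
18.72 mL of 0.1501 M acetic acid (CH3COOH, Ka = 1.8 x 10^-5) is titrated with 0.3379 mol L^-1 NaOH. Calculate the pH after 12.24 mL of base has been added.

n(acid) = 0.1501 x 0.01872 = 0.002810 mol; n(NaOH) added = 0.3379 x 0.01224 = 0.004136 mol.
Base is in excess by 0.004136 - 0.002810 = 0.001326 mol in a total volume of 0.03096 L.
[OH^-] = 0.001326/0.03096 = 0.04283 M, so pOH = 1.37 and pH = 14.00 - 1.37 = 12.63.

12.63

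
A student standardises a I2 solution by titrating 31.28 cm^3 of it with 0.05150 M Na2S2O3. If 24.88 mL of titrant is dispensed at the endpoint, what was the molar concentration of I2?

n(Na2S2O3) = 0.05150 x 0.02488 = 0.001281 mol.
From the balanced equation, 2 mol Na2S2O3 reacts with 1 mol I2, so n(I2) = 0.001281 x 1/2 = 0.0006407 mol.
[I2] = 0.0006407 / 0.03128 L = 0.0205 M.

0.0205 M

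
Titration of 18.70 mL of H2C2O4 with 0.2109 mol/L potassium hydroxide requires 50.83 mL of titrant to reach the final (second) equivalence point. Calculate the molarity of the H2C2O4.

0.287 M

n(KOH) = 0.2109 x 0.05083 = 0.01072 mol.
At the final (second) equivalence point, 2 mol OH^- react per mol H2C2O4, so n(H2C2O4) = 0.01072 / 2 = 0.005360 mol.
[H2C2O4] = 0.005360 / 0.01870 L = 0.287 M.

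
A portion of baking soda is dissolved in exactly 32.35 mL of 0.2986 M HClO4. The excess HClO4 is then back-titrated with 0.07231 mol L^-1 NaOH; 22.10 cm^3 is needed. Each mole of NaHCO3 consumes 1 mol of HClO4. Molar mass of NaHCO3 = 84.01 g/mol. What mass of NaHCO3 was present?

0.677 g

Total n(HClO4) added = 0.2986 x 0.03235 = 0.009660 mol.
n(NaOH) used = 0.07231 x 0.02210 = 0.001598 mol, which equals the excess n(HClO4).
So n(HClO4) consumed by the sample = 0.009660 - 0.001598 = 0.008062 mol.
n(NaHCO3) = 0.008062 / 1 = 0.008062 mol.
mass = 0.008062 mol x 84.01 g/mol = 0.677 g.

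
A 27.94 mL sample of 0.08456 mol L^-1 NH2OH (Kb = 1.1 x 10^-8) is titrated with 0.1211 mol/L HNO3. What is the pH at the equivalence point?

3.67

n(NH2OH) = 0.08456 x 0.02794 = 0.002363 mol; V(HNO3) at equivalence = 0.002363/0.1211 = 0.01951 L.
At equivalence the base is fully converted to NH3OH+; total volume = 0.04745 L, so [NH3OH+] = 0.002363/0.04745 = 0.04979 M.
Ka(NH3OH+) = Kw/Kb = 1.0e-14 / 1.1 x 10^-8 = 9.09e-7.
[H^+] = sqrt(Ka x [NH3OH+]) = sqrt(9.09e-7 x 0.04979) = 0.000213 M.
pH = -log(0.000213) = 3.67.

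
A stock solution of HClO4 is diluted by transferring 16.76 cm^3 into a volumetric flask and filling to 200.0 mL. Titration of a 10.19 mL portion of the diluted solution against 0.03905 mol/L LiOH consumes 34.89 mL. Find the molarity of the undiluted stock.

n(LiOH) = 0.03905 x 0.03489 = 0.001362 mol.
n(HClO4) in the aliquot = 0.001362 mol.
[diluted HClO4] = 0.001362 / 0.01019 = 0.1337 M.
Dilution factor = 200.0/16.76 = 11.93, so [stock] = 0.1337 x 11.93 = 1.60 M.

1.60 M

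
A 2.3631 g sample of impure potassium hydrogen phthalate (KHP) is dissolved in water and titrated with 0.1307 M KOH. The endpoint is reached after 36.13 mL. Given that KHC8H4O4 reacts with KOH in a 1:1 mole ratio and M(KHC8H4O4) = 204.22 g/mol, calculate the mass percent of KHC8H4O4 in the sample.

n(KOH) = 0.1307 x 0.03613 = 0.004722 mol.
n(KHC8H4O4) = 0.004722 / 1 = 0.004722 mol.
mass of KHC8H4O4 = 0.004722 x 204.22 = 0.9644 g.
% purity = 0.9644 / 2.3631 x 100 = 40.8%.

40.8%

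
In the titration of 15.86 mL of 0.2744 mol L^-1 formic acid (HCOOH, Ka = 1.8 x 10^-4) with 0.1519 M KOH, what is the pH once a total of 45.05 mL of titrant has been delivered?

12.61

n(acid) = 0.2744 x 0.01586 = 0.004352 mol; n(KOH) added = 0.1519 x 0.04505 = 0.006843 mol.
Base is in excess by 0.006843 - 0.004352 = 0.002491 mol in a total volume of 0.06091 L.
[OH^-] = 0.002491/0.06091 = 0.04090 M, so pOH = 1.39 and pH = 14.00 - 1.39 = 12.61.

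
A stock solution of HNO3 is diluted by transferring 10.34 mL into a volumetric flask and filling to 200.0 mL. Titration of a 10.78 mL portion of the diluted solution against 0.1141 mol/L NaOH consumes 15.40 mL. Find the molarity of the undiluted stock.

n(NaOH) = 0.1141 x 0.01540 = 0.001757 mol.
n(HNO3) in the aliquot = 0.001757 mol.
[diluted HNO3] = 0.001757 / 0.01078 = 0.1630 M.
Dilution factor = 200.0/10.34 = 19.34, so [stock] = 0.1630 x 19.34 = 3.15 M.

3.15 M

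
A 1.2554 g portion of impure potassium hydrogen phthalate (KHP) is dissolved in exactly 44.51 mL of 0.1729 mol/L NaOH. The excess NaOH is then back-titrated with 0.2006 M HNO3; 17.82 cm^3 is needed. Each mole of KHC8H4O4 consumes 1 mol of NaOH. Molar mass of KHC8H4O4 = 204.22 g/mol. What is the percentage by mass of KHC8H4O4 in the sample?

67.0%

Total n(NaOH) added = 0.1729 x 0.04451 = 0.007696 mol.
n(HNO3) used = 0.2006 x 0.01782 = 0.003575 mol, which equals the excess n(NaOH).
So n(NaOH) consumed by the sample = 0.007696 - 0.003575 = 0.004121 mol.
n(KHC8H4O4) = 0.004121 / 1 = 0.004121 mol.
mass KHC8H4O4 = 0.004121 x 204.22 = 0.8416 g, so %KHC8H4O4 = 0.8416/1.2554 x 100 = 67.0%.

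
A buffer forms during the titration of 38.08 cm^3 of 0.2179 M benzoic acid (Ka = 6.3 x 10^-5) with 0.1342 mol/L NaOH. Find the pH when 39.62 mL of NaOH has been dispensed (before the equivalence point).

4.45

Initial n(C6H5COOH) = 0.2179 x 0.03808 = 0.008298 mol.
n(NaOH) added = 0.1342 x 0.03962 = 0.005317 mol, converting that many moles of C6H5COOH to C6H5COO-.
Remaining n(C6H5COOH) = 0.002981 mol; n(C6H5COO-) = 0.005317 mol.
By Henderson-Hasselbalch, pH = pKa + log([A^-]/[HA]) = 4.20 + log(0.005317/0.002981) = 4.20 + (+0.25) = 4.45.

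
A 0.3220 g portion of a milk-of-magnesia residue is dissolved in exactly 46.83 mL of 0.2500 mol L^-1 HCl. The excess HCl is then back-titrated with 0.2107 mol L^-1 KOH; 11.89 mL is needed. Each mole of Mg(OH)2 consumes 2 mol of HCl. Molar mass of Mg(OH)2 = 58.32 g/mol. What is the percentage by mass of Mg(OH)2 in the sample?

Total n(HCl) added = 0.2500 x 0.04683 = 0.01171 mol.
n(KOH) used = 0.2107 x 0.01189 = 0.002505 mol, which equals the excess n(HCl).
So n(HCl) consumed by the sample = 0.01171 - 0.002505 = 0.009202 mol.
n(Mg(OH)2) = 0.009202 / 2 = 0.004601 mol.
mass Mg(OH)2 = 0.004601 x 58.32 = 0.2683 g, so %Mg(OH)2 = 0.2683/0.3220 x 100 = 83.3%.

83.3%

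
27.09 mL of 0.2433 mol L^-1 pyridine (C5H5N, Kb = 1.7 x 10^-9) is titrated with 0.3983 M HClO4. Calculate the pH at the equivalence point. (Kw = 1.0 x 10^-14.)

3.03

n(C5H5N) = 0.2433 x 0.02709 = 0.006591 mol; V(HClO4) at equivalence = 0.006591/0.3983 = 0.01655 L.
At equivalence the base is fully converted to C5H5NH+; total volume = 0.04364 L, so [C5H5NH+] = 0.006591/0.04364 = 0.1510 M.
Ka(C5H5NH+) = Kw/Kb = 1.0e-14 / 1.7 x 10^-9 = 5.88e-6.
[H^+] = sqrt(Ka x [C5H5NH+]) = sqrt(5.88e-6 x 0.1510) = 0.000943 M.
pH = -log(0.000943) = 3.03.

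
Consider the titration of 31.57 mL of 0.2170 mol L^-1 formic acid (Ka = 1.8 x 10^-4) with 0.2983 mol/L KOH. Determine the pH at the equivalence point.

n(HCOOH) = 0.2170 x 0.03157 = 0.006851 mol; V(KOH) at equivalence = 0.006851/0.2983 = 0.02297 L.
At equivalence all the acid is converted to HCOO-; total volume = 0.03157 + 0.02297 = 0.05454 L, so [HCOO-] = 0.006851/0.05454 = 0.1256 M.
Kb = Kw/Ka = 1.0e-14 / 1.8 x 10^-4 = 5.56e-11.
[OH^-] = sqrt(Kb x [HCOO-]) = sqrt(5.56e-11 x 0.1256) = 2.64e-6 M.
pOH = 5.58, so pH = 14.00 - 5.58 = 8.42.

8.42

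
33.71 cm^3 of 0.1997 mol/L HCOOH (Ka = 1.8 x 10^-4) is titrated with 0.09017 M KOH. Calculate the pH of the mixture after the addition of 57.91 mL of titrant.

Initial n(HCOOH) = 0.1997 x 0.03371 = 0.006732 mol.
n(KOH) added = 0.09017 x 0.05791 = 0.005222 mol, converting that many moles of HCOOH to HCOO-.
Remaining n(HCOOH) = 0.001510 mol; n(HCOO-) = 0.005222 mol.
By Henderson-Hasselbalch, pH = pKa + log([A^-]/[HA]) = 3.74 + log(0.005222/0.001510) = 3.74 + (+0.54) = 4.28.

4.28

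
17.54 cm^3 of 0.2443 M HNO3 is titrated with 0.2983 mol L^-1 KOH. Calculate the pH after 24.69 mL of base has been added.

n(acid) = 0.2443 x 0.01754 = 0.004285 mol; n(KOH) added = 0.2983 x 0.02469 = 0.007365 mol.
Base is in excess by 0.007365 - 0.004285 = 0.003080 mol in a total volume of 0.04223 L.
[OH^-] = 0.003080/0.04223 = 0.07293 M, so pOH = 1.14 and pH = 14.00 - 1.14 = 12.86.

12.86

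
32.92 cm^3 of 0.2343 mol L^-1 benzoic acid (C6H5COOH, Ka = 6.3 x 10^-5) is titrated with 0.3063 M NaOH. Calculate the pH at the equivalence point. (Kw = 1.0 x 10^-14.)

n(C6H5COOH) = 0.2343 x 0.03292 = 0.007713 mol; V(NaOH) at equivalence = 0.007713/0.3063 = 0.02518 L.
At equivalence all the acid is converted to C6H5COO-; total volume = 0.03292 + 0.02518 = 0.05810 L, so [C6H5COO-] = 0.007713/0.05810 = 0.1328 M.
Kb = Kw/Ka = 1.0e-14 / 6.3 x 10^-5 = 1.59e-10.
[OH^-] = sqrt(Kb x [C6H5COO-]) = sqrt(1.59e-10 x 0.1328) = 4.59e-6 M.
pOH = 5.34, so pH = 14.00 - 5.34 = 8.66.

8.66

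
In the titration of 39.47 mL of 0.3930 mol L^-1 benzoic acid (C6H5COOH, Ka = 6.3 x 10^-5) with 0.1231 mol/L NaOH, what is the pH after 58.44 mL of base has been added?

Initial n(C6H5COOH) = 0.3930 x 0.03947 = 0.01551 mol.
n(NaOH) added = 0.1231 x 0.05844 = 0.007194 mol, converting that many moles of C6H5COOH to C6H5COO-.
Remaining n(C6H5COOH) = 0.008318 mol; n(C6H5COO-) = 0.007194 mol.
By Henderson-Hasselbalch, pH = pKa + log([A^-]/[HA]) = 4.20 + log(0.007194/0.008318) = 4.20 + (-0.06) = 4.14.

4.14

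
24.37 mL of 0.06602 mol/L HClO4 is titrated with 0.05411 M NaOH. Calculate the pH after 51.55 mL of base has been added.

12.19

n(acid) = 0.06602 x 0.02437 = 0.001609 mol; n(NaOH) added = 0.05411 x 0.05155 = 0.002789 mol.
Base is in excess by 0.002789 - 0.001609 = 0.001180 mol in a total volume of 0.07592 L.
[OH^-] = 0.001180/0.07592 = 0.01555 M, so pOH = 1.81 and pH = 14.00 - 1.81 = 12.19.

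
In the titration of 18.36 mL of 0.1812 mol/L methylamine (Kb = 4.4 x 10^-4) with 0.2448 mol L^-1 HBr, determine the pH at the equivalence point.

5.81

n(CH3NH2) = 0.1812 x 0.01836 = 0.003327 mol; V(HBr) at equivalence = 0.003327/0.2448 = 0.01359 L.
At equivalence the base is fully converted to CH3NH3+; total volume = 0.03195 L, so [CH3NH3+] = 0.003327/0.03195 = 0.1041 M.
Ka(CH3NH3+) = Kw/Kb = 1.0e-14 / 4.4 x 10^-4 = 2.27e-11.
[H^+] = sqrt(Ka x [CH3NH3+]) = sqrt(2.27e-11 x 0.1041) = 1.54e-6 M.
pH = -log(1.54e-6) = 5.81.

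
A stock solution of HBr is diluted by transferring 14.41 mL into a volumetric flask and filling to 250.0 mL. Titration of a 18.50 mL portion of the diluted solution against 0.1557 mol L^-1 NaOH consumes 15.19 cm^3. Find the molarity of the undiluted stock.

n(NaOH) = 0.1557 x 0.01519 = 0.002365 mol.
n(HBr) in the aliquot = 0.002365 mol.
[diluted HBr] = 0.002365 / 0.01850 = 0.1278 M.
Dilution factor = 250.0/14.41 = 17.35, so [stock] = 0.1278 x 17.35 = 2.22 M.

2.22 M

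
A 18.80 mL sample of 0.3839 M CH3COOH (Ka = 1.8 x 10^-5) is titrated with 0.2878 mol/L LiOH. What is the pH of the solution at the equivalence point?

n(CH3COOH) = 0.3839 x 0.01880 = 0.007217 mol; V(LiOH) at equivalence = 0.007217/0.2878 = 0.02508 L.
At equivalence all the acid is converted to CH3COO-; total volume = 0.01880 + 0.02508 = 0.04388 L, so [CH3COO-] = 0.007217/0.04388 = 0.1645 M.
Kb = Kw/Ka = 1.0e-14 / 1.8 x 10^-5 = 5.56e-10.
[OH^-] = sqrt(Kb x [CH3COO-]) = sqrt(5.56e-10 x 0.1645) = 9.56e-6 M.
pOH = 5.02, so pH = 14.00 - 5.02 = 8.98.

8.98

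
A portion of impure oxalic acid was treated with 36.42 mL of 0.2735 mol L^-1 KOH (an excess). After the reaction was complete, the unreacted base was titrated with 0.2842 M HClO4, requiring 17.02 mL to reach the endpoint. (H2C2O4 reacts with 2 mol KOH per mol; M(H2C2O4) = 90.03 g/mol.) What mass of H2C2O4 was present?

0.231 g

Total n(KOH) added = 0.2735 x 0.03642 = 0.009961 mol.
n(HClO4) used = 0.2842 x 0.01702 = 0.004837 mol, which equals the excess n(KOH).
So n(KOH) consumed by the sample = 0.009961 - 0.004837 = 0.005124 mol.
n(H2C2O4) = 0.005124 / 2 = 0.002562 mol.
mass = 0.002562 mol x 90.03 g/mol = 0.231 g.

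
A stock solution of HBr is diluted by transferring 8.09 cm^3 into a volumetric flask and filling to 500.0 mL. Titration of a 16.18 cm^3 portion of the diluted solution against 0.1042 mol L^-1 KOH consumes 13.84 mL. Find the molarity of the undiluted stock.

5.51 M

n(KOH) = 0.1042 x 0.01384 = 0.001442 mol.
n(HBr) in the aliquot = 0.001442 mol.
[diluted HBr] = 0.001442 / 0.01618 = 0.08913 M.
Dilution factor = 500.0/8.090 = 61.80, so [stock] = 0.08913 x 61.80 = 5.51 M.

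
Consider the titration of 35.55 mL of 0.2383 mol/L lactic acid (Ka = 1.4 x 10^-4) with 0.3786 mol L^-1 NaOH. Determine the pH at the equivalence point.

n(HC3H5O3) = 0.2383 x 0.03555 = 0.008472 mol; V(NaOH) at equivalence = 0.008472/0.3786 = 0.02238 L.
At equivalence all the acid is converted to C3H5O3-; total volume = 0.03555 + 0.02238 = 0.05793 L, so [C3H5O3-] = 0.008472/0.05793 = 0.1462 M.
Kb = Kw/Ka = 1.0e-14 / 1.4 x 10^-4 = 7.14e-11.
[OH^-] = sqrt(Kb x [C3H5O3-]) = sqrt(7.14e-11 x 0.1462) = 3.23e-6 M.
pOH = 5.49, so pH = 14.00 - 5.49 = 8.51.

8.51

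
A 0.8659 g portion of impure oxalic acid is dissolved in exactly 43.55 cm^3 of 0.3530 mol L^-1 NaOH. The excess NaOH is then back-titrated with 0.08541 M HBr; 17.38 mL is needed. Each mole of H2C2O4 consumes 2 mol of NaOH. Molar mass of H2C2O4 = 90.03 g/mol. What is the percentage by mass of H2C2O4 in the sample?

Total n(NaOH) added = 0.3530 x 0.04355 = 0.01537 mol.
n(HBr) used = 0.08541 x 0.01738 = 0.001484 mol, which equals the excess n(NaOH).
So n(NaOH) consumed by the sample = 0.01537 - 0.001484 = 0.01389 mol.
n(H2C2O4) = 0.01389 / 2 = 0.006944 mol.
mass H2C2O4 = 0.006944 x 90.03 = 0.6252 g, so %H2C2O4 = 0.6252/0.8659 x 100 = 72.2%.

72.2%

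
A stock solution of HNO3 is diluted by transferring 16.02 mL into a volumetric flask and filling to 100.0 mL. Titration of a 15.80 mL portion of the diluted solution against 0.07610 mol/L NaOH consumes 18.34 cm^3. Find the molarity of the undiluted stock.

n(NaOH) = 0.07610 x 0.01834 = 0.001396 mol.
n(HNO3) in the aliquot = 0.001396 mol.
[diluted HNO3] = 0.001396 / 0.01580 = 0.08833 M.
Dilution factor = 100.0/16.02 = 6.242, so [stock] = 0.08833 x 6.242 = 0.551 M.

0.551 M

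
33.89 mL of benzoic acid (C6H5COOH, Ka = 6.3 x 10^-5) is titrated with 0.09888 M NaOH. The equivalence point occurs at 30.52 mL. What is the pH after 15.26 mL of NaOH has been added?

15.26 mL is exactly half the equivalence volume (30.52/2), i.e. the half-equivalence point.
There, n(HA) = n(A^-), so pH = pKa = -log(6.3 x 10^-5) = 4.20.

4.20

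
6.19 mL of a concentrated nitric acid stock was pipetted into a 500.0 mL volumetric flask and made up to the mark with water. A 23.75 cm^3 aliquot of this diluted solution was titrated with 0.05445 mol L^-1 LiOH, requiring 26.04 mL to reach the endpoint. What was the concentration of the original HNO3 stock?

4.82 M

n(LiOH) = 0.05445 x 0.02604 = 0.001418 mol.
n(HNO3) in the aliquot = 0.001418 mol.
[diluted HNO3] = 0.001418 / 0.02375 = 0.05970 M.
Dilution factor = 500.0/6.190 = 80.78, so [stock] = 0.05970 x 80.78 = 4.82 M.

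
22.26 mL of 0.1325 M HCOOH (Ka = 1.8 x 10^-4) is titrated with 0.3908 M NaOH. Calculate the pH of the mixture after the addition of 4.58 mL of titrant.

3.93

Initial n(HCOOH) = 0.1325 x 0.02226 = 0.002949 mol.
n(NaOH) added = 0.3908 x 0.004580 = 0.001790 mol, converting that many moles of HCOOH to HCOO-.
Remaining n(HCOOH) = 0.001160 mol; n(HCOO-) = 0.001790 mol.
By Henderson-Hasselbalch, pH = pKa + log([A^-]/[HA]) = 3.74 + log(0.001790/0.001160) = 3.74 + (+0.19) = 3.93.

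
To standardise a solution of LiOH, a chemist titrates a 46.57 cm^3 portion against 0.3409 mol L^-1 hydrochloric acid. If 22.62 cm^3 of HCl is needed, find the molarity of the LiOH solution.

n(HCl) delivered = 0.3409 x 0.02262 = 0.007711 mol.
For a 1:1 reaction, n(LiOH) = 0.007711 mol.
[LiOH] = 0.007711 mol / 0.04657 L = 0.166 M.

0.166 M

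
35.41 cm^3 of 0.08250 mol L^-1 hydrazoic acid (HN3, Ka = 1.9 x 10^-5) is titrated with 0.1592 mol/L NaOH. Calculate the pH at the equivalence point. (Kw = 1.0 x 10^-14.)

8.73

n(HN3) = 0.08250 x 0.03541 = 0.002921 mol; V(NaOH) at equivalence = 0.002921/0.1592 = 0.01835 L.
At equivalence all the acid is converted to N3-; total volume = 0.03541 + 0.01835 = 0.05376 L, so [N3-] = 0.002921/0.05376 = 0.05434 M.
Kb = Kw/Ka = 1.0e-14 / 1.9 x 10^-5 = 5.26e-10.
[OH^-] = sqrt(Kb x [N3-]) = sqrt(5.26e-10 x 0.05434) = 5.35e-6 M.
pOH = 5.27, so pH = 14.00 - 5.27 = 8.73.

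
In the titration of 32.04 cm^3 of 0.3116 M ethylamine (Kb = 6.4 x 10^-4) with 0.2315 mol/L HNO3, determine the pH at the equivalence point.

5.84

n(C2H5NH2) = 0.3116 x 0.03204 = 0.009984 mol; V(HNO3) at equivalence = 0.009984/0.2315 = 0.04313 L.
At equivalence the base is fully converted to C2H5NH3+; total volume = 0.07517 L, so [C2H5NH3+] = 0.009984/0.07517 = 0.1328 M.
Ka(C2H5NH3+) = Kw/Kb = 1.0e-14 / 6.4 x 10^-4 = 1.56e-11.
[H^+] = sqrt(Ka x [C2H5NH3+]) = sqrt(1.56e-11 x 0.1328) = 1.44e-6 M.
pH = -log(1.44e-6) = 5.84.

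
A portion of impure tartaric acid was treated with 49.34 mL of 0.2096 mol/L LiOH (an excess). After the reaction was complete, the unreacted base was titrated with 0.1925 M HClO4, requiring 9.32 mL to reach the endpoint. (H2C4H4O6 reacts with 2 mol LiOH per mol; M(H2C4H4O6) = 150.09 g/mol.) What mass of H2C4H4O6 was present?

Total n(LiOH) added = 0.2096 x 0.04934 = 0.01034 mol.
n(HClO4) used = 0.1925 x 0.009320 = 0.001794 mol, which equals the excess n(LiOH).
So n(LiOH) consumed by the sample = 0.01034 - 0.001794 = 0.008548 mol.
n(H2C4H4O6) = 0.008548 / 2 = 0.004274 mol.
mass = 0.004274 mol x 150.09 g/mol = 0.641 g.

0.641 g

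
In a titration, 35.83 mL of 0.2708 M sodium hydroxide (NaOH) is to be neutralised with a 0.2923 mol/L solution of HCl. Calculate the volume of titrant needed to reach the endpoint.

n(NaOH) = 0.2708 mol/L x 0.03583 L = 0.009703 mol.
At equivalence n(HCl) = n(NaOH) = 0.009703 mol.
V(HCl) = 0.009703 / 0.2923 = 0.03319 L = 33.2 mL.

33.2 mL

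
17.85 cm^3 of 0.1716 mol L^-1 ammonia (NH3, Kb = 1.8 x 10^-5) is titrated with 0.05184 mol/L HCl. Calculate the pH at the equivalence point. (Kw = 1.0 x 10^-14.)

n(NH3) = 0.1716 x 0.01785 = 0.003063 mol; V(HCl) at equivalence = 0.003063/0.05184 = 0.05909 L.
At equivalence the base is fully converted to NH4+; total volume = 0.07694 L, so [NH4+] = 0.003063/0.07694 = 0.03981 M.
Ka(NH4+) = Kw/Kb = 1.0e-14 / 1.8 x 10^-5 = 5.56e-10.
[H^+] = sqrt(Ka x [NH4+]) = sqrt(5.56e-10 x 0.03981) = 4.70e-6 M.
pH = -log(4.70e-6) = 5.33.

5.33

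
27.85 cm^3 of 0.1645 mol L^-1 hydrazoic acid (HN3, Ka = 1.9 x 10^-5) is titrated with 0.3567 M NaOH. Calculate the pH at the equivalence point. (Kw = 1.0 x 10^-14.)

n(HN3) = 0.1645 x 0.02785 = 0.004581 mol; V(NaOH) at equivalence = 0.004581/0.3567 = 0.01284 L.
At equivalence all the acid is converted to N3-; total volume = 0.02785 + 0.01284 = 0.04069 L, so [N3-] = 0.004581/0.04069 = 0.1126 M.
Kb = Kw/Ka = 1.0e-14 / 1.9 x 10^-5 = 5.26e-10.
[OH^-] = sqrt(Kb x [N3-]) = sqrt(5.26e-10 x 0.1126) = 7.70e-6 M.
pOH = 5.11, so pH = 14.00 - 5.11 = 8.89.

8.89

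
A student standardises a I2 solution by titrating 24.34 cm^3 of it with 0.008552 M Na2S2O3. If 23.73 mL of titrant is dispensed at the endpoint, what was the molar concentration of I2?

0.00417 M

n(Na2S2O3) = 0.008552 x 0.02373 = 0.0002029 mol.
From the balanced equation, 2 mol Na2S2O3 reacts with 1 mol I2, so n(I2) = 0.0002029 x 1/2 = 0.0001015 mol.
[I2] = 0.0001015 / 0.02434 L = 0.00417 M.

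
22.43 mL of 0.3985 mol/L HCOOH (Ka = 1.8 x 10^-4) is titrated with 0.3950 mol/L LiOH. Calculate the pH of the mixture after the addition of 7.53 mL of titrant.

Initial n(HCOOH) = 0.3985 x 0.02243 = 0.008938 mol.
n(LiOH) added = 0.3950 x 0.007530 = 0.002974 mol, converting that many moles of HCOOH to HCOO-.
Remaining n(HCOOH) = 0.005964 mol; n(HCOO-) = 0.002974 mol.
By Henderson-Hasselbalch, pH = pKa + log([A^-]/[HA]) = 3.74 + log(0.002974/0.005964) = 3.74 + (-0.30) = 3.44.

3.44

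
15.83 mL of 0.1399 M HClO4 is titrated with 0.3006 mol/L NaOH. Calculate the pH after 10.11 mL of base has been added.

n(acid) = 0.1399 x 0.01583 = 0.002215 mol; n(NaOH) added = 0.3006 x 0.01011 = 0.003039 mol.
Base is in excess by 0.003039 - 0.002215 = 0.0008244 mol in a total volume of 0.02594 L.
[OH^-] = 0.0008244/0.02594 = 0.03178 M, so pOH = 1.50 and pH = 14.00 - 1.50 = 12.50.

12.50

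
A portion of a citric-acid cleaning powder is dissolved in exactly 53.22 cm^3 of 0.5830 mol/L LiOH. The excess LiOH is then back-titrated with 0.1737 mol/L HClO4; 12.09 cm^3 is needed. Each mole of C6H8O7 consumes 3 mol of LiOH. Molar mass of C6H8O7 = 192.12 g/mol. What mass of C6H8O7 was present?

1.85 g

Total n(LiOH) added = 0.5830 x 0.05322 = 0.03103 mol.
n(HClO4) used = 0.1737 x 0.01209 = 0.002100 mol, which equals the excess n(LiOH).
So n(LiOH) consumed by the sample = 0.03103 - 0.002100 = 0.02893 mol.
n(C6H8O7) = 0.02893 / 3 = 0.009642 mol.
mass = 0.009642 mol x 192.12 g/mol = 1.85 g.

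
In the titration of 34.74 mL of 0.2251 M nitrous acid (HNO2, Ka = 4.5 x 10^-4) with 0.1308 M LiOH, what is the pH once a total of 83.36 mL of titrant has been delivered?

n(acid) = 0.2251 x 0.03474 = 0.007820 mol; n(LiOH) added = 0.1308 x 0.08336 = 0.01090 mol.
Base is in excess by 0.01090 - 0.007820 = 0.003084 mol in a total volume of 0.1181 L.
[OH^-] = 0.003084/0.1181 = 0.02611 M, so pOH = 1.58 and pH = 14.00 - 1.58 = 12.42.

12.42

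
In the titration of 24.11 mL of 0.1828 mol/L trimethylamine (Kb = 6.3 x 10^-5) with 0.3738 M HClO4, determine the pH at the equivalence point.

n((CH3)3N) = 0.1828 x 0.02411 = 0.004407 mol; V(HClO4) at equivalence = 0.004407/0.3738 = 0.01179 L.
At equivalence the base is fully converted to (CH3)3NH+; total volume = 0.03590 L, so [(CH3)3NH+] = 0.004407/0.03590 = 0.1228 M.
Ka((CH3)3NH+) = Kw/Kb = 1.0e-14 / 6.3 x 10^-5 = 1.59e-10.
[H^+] = sqrt(Ka x [(CH3)3NH+]) = sqrt(1.59e-10 x 0.1228) = 4.41e-6 M.
pH = -log(4.41e-6) = 5.36.

5.36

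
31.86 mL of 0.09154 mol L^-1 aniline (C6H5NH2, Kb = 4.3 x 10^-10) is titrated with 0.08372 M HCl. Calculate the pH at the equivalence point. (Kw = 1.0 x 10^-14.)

3.00

n(C6H5NH2) = 0.09154 x 0.03186 = 0.002916 mol; V(HCl) at equivalence = 0.002916/0.08372 = 0.03484 L.
At equivalence the base is fully converted to C6H5NH3+; total volume = 0.06670 L, so [C6H5NH3+] = 0.002916/0.06670 = 0.04373 M.
Ka(C6H5NH3+) = Kw/Kb = 1.0e-14 / 4.3 x 10^-10 = 2.33e-5.
[H^+] = sqrt(Ka x [C6H5NH3+]) = sqrt(2.33e-5 x 0.04373) = 0.00101 M.
pH = -log(0.00101) = 3.00.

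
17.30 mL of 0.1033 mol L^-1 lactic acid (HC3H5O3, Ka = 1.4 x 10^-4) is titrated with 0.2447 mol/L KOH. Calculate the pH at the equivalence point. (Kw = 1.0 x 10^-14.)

8.36

n(HC3H5O3) = 0.1033 x 0.01730 = 0.001787 mol; V(KOH) at equivalence = 0.001787/0.2447 = 0.007303 L.
At equivalence all the acid is converted to C3H5O3-; total volume = 0.01730 + 0.007303 = 0.02460 L, so [C3H5O3-] = 0.001787/0.02460 = 0.07264 M.
Kb = Kw/Ka = 1.0e-14 / 1.4 x 10^-4 = 7.14e-11.
[OH^-] = sqrt(Kb x [C3H5O3-]) = sqrt(7.14e-11 x 0.07264) = 2.28e-6 M.
pOH = 5.64, so pH = 14.00 - 5.64 = 8.36.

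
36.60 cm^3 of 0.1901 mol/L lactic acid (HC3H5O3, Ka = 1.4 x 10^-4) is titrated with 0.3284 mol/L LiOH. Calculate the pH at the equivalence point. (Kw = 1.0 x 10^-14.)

8.47

n(HC3H5O3) = 0.1901 x 0.03660 = 0.006958 mol; V(LiOH) at equivalence = 0.006958/0.3284 = 0.02119 L.
At equivalence all the acid is converted to C3H5O3-; total volume = 0.03660 + 0.02119 = 0.05779 L, so [C3H5O3-] = 0.006958/0.05779 = 0.1204 M.
Kb = Kw/Ka = 1.0e-14 / 1.4 x 10^-4 = 7.14e-11.
[OH^-] = sqrt(Kb x [C3H5O3-]) = sqrt(7.14e-11 x 0.1204) = 2.93e-6 M.
pOH = 5.53, so pH = 14.00 - 5.53 = 8.47.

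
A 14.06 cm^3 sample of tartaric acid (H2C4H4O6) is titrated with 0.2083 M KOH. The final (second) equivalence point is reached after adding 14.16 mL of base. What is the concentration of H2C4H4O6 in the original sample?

n(KOH) = 0.2083 x 0.01416 = 0.002950 mol.
At the final (second) equivalence point, 2 mol OH^- react per mol H2C4H4O6, so n(H2C4H4O6) = 0.002950 / 2 = 0.001475 mol.
[H2C4H4O6] = 0.001475 / 0.01406 L = 0.105 M.

0.105 M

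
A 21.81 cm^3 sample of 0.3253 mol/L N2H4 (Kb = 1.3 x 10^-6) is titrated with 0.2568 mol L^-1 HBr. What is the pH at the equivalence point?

4.48

n(N2H4) = 0.3253 x 0.02181 = 0.007095 mol; V(HBr) at equivalence = 0.007095/0.2568 = 0.02763 L.
At equivalence the base is fully converted to N2H5+; total volume = 0.04944 L, so [N2H5+] = 0.007095/0.04944 = 0.1435 M.
Ka(N2H5+) = Kw/Kb = 1.0e-14 / 1.3 x 10^-6 = 7.69e-9.
[H^+] = sqrt(Ka x [N2H5+]) = sqrt(7.69e-9 x 0.1435) = 3.32e-5 M.
pH = -log(3.32e-5) = 4.48.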